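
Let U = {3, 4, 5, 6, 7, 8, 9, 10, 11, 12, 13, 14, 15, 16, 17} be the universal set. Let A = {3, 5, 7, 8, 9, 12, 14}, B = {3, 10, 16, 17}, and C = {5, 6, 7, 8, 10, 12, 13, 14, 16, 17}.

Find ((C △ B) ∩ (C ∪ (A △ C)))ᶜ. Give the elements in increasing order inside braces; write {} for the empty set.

C △ B = {3, 5, 6, 7, 8, 12, 13, 14}
A △ C = {3, 6, 9, 10, 13, 16, 17}
C ∪ (A △ C) = {3, 5, 6, 7, 8, 9, 10, 12, 13, 14, 16, 17}
(C △ B) ∩ (C ∪ (A △ C)) = {3, 5, 6, 7, 8, 12, 13, 14}
((C △ B) ∩ (C ∪ (A △ C)))ᶜ = {4, 9, 10, 11, 15, 16, 17}

{4, 9, 10, 11, 15, 16, 17}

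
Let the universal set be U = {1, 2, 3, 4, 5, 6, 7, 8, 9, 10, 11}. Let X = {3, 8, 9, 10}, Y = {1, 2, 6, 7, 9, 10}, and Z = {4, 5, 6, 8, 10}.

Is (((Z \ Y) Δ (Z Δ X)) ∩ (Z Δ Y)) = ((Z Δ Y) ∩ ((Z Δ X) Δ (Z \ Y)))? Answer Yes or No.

Z \ Y = {4, 5, 8}
Z Δ X = {3, 4, 5, 6, 9}
(Z \ Y) Δ (Z Δ X) = {3, 6, 8, 9}
Z Δ Y = {1, 2, 4, 5, 7, 8, 9}
((Z \ Y) Δ (Z Δ X)) ∩ (Z Δ Y) = {8, 9}
(Z Δ X) Δ (Z \ Y) = {3, 6, 8, 9}
(Z Δ Y) ∩ ((Z Δ X) Δ (Z \ Y)) = {8, 9}
Both equal {8, 9}, so ((Z \ Y) Δ (Z Δ X)) ∩ (Z Δ Y) = (Z Δ Y) ∩ ((Z Δ X) Δ (Z \ Y)).

Yes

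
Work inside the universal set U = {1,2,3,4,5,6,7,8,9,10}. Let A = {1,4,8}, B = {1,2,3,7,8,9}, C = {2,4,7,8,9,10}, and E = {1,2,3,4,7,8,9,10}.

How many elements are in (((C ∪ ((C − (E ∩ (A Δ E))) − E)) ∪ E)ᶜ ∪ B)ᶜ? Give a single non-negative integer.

A Δ E = {2,3,7,9,10}
E ∩ (A Δ E) = {2,3,7,9,10}
C − (E ∩ (A Δ E)) = {4,8}
(C − (E ∩ (A Δ E))) − E = {}
C ∪ ((C − (E ∩ (A Δ E))) − E) = {2,4,7,8,9,10}
(C ∪ ((C − (E ∩ (A Δ E))) − E)) ∪ E = {1,2,3,4,7,8,9,10}
((C ∪ ((C − (E ∩ (A Δ E))) − E)) ∪ E)ᶜ = {5,6}
((C ∪ ((C − (E ∩ (A Δ E))) − E)) ∪ E)ᶜ ∪ B = {1,2,3,5,6,7,8,9}
(((C ∪ ((C − (E ∩ (A Δ E))) − E)) ∪ E)ᶜ ∪ B)ᶜ = {4,10}
|(((C ∪ ((C − (E ∩ (A Δ E))) − E)) ∪ E)ᶜ ∪ B)ᶜ| = 2

2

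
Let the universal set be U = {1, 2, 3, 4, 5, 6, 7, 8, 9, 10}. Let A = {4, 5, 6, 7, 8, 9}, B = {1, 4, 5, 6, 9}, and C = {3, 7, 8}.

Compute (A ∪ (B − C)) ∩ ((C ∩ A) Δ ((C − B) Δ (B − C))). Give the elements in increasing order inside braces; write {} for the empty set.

{1, 4, 5, 6, 9}

B − C = {1, 4, 5, 6, 9}
A ∪ (B − C) = {1, 4, 5, 6, 7, 8, 9}
C ∩ A = {7, 8}
C − B = {3, 7, 8}
(C − B) Δ (B − C) = {1, 3, 4, 5, 6, 7, 8, 9}
(C ∩ A) Δ ((C − B) Δ (B − C)) = {1, 3, 4, 5, 6, 9}
(A ∪ (B − C)) ∩ ((C ∩ A) Δ ((C − B) Δ (B − C))) = {1, 4, 5, 6, 9}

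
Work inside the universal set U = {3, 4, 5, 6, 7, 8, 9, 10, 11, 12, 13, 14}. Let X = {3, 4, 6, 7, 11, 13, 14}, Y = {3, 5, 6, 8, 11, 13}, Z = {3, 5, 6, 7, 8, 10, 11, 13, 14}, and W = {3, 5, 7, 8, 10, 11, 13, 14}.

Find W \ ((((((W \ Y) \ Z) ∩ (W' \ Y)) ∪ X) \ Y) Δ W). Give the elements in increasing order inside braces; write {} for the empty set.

W \ Y = {7, 10, 14}
(W \ Y) \ Z = {}
W' = {4, 6, 9, 12}
W' \ Y = {4, 9, 12}
((W \ Y) \ Z) ∩ (W' \ Y) = {}
(((W \ Y) \ Z) ∩ (W' \ Y)) ∪ X = {3, 4, 6, 7, 11, 13, 14}
((((W \ Y) \ Z) ∩ (W' \ Y)) ∪ X) \ Y = {4, 7, 14}
(((((W \ Y) \ Z) ∩ (W' \ Y)) ∪ X) \ Y) Δ W = {3, 4, 5, 8, 10, 11, 13}
W \ ((((((W \ Y) \ Z) ∩ (W' \ Y)) ∪ X) \ Y) Δ W) = {7, 14}

{7, 14}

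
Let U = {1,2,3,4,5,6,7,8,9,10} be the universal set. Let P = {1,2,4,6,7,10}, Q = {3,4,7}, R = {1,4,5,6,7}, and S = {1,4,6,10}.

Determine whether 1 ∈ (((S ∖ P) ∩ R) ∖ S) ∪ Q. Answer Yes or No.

No

1 ∈ S and 1 ∈ P, so 1 ∉ S ∖ P
1 ∉ (S ∖ P) and 1 ∈ R, so 1 ∉ (S ∖ P) ∩ R
1 ∉ ((S ∖ P) ∩ R) and 1 ∈ S, so 1 ∉ ((S ∖ P) ∩ R) ∖ S
1 ∉ (((S ∖ P) ∩ R) ∖ S) and 1 ∉ Q, so 1 ∉ (((S ∖ P) ∩ R) ∖ S) ∪ Q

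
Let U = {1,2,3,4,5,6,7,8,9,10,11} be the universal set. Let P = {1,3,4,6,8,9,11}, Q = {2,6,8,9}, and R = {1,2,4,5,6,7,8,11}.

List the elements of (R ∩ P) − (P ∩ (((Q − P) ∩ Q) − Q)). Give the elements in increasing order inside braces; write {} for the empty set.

R ∩ P = {1,4,6,8,11}
Q − P = {2}
(Q − P) ∩ Q = {2}
((Q − P) ∩ Q) − Q = {}
P ∩ (((Q − P) ∩ Q) − Q) = {}
(R ∩ P) − (P ∩ (((Q − P) ∩ Q) − Q)) = {1,4,6,8,11}

{1,4,6,8,11}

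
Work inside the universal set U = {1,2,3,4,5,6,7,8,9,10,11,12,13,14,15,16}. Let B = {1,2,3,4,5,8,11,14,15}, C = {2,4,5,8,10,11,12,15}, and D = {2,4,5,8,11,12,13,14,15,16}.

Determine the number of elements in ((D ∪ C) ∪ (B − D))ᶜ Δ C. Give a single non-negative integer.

D ∪ C = {2,4,5,8,10,11,12,13,14,15,16}
B − D = {1,3}
(D ∪ C) ∪ (B − D) = {1,2,3,4,5,8,10,11,12,13,14,15,16}
((D ∪ C) ∪ (B − D))ᶜ = {6,7,9}
((D ∪ C) ∪ (B − D))ᶜ Δ C = {2,4,5,6,7,8,9,10,11,12,15}
|((D ∪ C) ∪ (B − D))ᶜ Δ C| = 11

11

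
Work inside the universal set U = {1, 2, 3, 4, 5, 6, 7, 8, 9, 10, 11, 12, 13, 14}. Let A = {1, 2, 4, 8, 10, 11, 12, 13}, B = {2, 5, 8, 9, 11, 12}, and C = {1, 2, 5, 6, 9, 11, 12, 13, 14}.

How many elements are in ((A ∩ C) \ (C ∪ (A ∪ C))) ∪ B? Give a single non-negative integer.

A ∩ C = {1, 2, 11, 12, 13}
A ∪ C = {1, 2, 4, 5, 6, 8, 9, 10, 11, 12, 13, 14}
C ∪ (A ∪ C) = {1, 2, 4, 5, 6, 8, 9, 10, 11, 12, 13, 14}
(A ∩ C) \ (C ∪ (A ∪ C)) = {}
((A ∩ C) \ (C ∪ (A ∪ C))) ∪ B = {2, 5, 8, 9, 11, 12}
|((A ∩ C) \ (C ∪ (A ∪ C))) ∪ B| = 6

6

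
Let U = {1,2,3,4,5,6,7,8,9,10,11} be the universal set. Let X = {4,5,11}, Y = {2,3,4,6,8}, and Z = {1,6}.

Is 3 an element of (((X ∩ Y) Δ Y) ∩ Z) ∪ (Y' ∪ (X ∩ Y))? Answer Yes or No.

No

3 ∉ X and 3 ∈ Y, so 3 ∉ X ∩ Y
3 ∉ (X ∩ Y) and 3 ∈ Y, so 3 ∈ (X ∩ Y) Δ Y
3 ∈ ((X ∩ Y) Δ Y) and 3 ∉ Z, so 3 ∉ ((X ∩ Y) Δ Y) ∩ Z
3 ∈ Y, so 3 ∉ Y'
3 ∉ X and 3 ∈ Y, so 3 ∉ X ∩ Y
3 ∉ Y' and 3 ∉ (X ∩ Y), so 3 ∉ Y' ∪ (X ∩ Y)
3 ∉ (((X ∩ Y) Δ Y) ∩ Z) and 3 ∉ (Y' ∪ (X ∩ Y)), so 3 ∉ (((X ∩ Y) Δ Y) ∩ Z) ∪ (Y' ∪ (X ∩ Y))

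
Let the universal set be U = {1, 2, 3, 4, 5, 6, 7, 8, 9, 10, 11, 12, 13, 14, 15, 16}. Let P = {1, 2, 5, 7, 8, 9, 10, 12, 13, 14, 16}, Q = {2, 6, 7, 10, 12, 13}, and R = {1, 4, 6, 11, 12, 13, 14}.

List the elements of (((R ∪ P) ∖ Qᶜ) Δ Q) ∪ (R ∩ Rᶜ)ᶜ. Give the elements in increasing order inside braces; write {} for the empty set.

R ∪ P = {1, 2, 4, 5, 6, 7, 8, 9, 10, 11, 12, 13, 14, 16}
Qᶜ = {1, 3, 4, 5, 8, 9, 11, 14, 15, 16}
(R ∪ P) ∖ Qᶜ = {2, 6, 7, 10, 12, 13}
((R ∪ P) ∖ Qᶜ) Δ Q = {}
Rᶜ = {2, 3, 5, 7, 8, 9, 10, 15, 16}
R ∩ Rᶜ = {}
(R ∩ Rᶜ)ᶜ = {1, 2, 3, 4, 5, 6, 7, 8, 9, 10, 11, 12, 13, 14, 15, 16}
(((R ∪ P) ∖ Qᶜ) Δ Q) ∪ (R ∩ Rᶜ)ᶜ = {1, 2, 3, 4, 5, 6, 7, 8, 9, 10, 11, 12, 13, 14, 15, 16}

{1, 2, 3, 4, 5, 6, 7, 8, 9, 10, 11, 12, 13, 14, 15, 16}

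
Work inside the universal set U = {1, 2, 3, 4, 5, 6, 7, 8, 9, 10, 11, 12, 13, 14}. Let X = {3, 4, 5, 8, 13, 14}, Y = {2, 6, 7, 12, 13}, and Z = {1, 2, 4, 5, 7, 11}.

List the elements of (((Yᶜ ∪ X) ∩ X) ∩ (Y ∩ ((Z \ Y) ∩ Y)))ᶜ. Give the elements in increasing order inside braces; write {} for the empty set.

{1, 2, 3, 4, 5, 6, 7, 8, 9, 10, 11, 12, 13, 14}

Yᶜ = {1, 3, 4, 5, 8, 9, 10, 11, 14}
Yᶜ ∪ X = {1, 3, 4, 5, 8, 9, 10, 11, 13, 14}
(Yᶜ ∪ X) ∩ X = {3, 4, 5, 8, 13, 14}
Z \ Y = {1, 4, 5, 11}
(Z \ Y) ∩ Y = {}
Y ∩ ((Z \ Y) ∩ Y) = {}
((Yᶜ ∪ X) ∩ X) ∩ (Y ∩ ((Z \ Y) ∩ Y)) = {}
(((Yᶜ ∪ X) ∩ X) ∩ (Y ∩ ((Z \ Y) ∩ Y)))ᶜ = {1, 2, 3, 4, 5, 6, 7, 8, 9, 10, 11, 12, 13, 14}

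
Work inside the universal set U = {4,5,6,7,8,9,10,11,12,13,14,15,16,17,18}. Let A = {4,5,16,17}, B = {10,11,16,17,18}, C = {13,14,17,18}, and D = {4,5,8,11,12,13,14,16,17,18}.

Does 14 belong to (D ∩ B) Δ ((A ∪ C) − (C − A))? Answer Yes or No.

14 ∈ D and 14 ∉ B, so 14 ∉ D ∩ B
14 ∉ A and 14 ∈ C, so 14 ∈ A ∪ C
14 ∈ C and 14 ∉ A, so 14 ∈ C − A
14 ∈ (A ∪ C) and 14 ∈ (C − A), so 14 ∉ (A ∪ C) − (C − A)
14 ∉ (D ∩ B) and 14 ∉ ((A ∪ C) − (C − A)), so 14 ∉ (D ∩ B) Δ ((A ∪ C) − (C − A))

No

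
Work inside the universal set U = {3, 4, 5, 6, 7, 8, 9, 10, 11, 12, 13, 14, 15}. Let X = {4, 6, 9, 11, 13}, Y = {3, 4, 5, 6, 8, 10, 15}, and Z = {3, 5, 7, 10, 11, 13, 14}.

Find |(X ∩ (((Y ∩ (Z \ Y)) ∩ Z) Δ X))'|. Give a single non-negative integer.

8

Z \ Y = {7, 11, 13, 14}
Y ∩ (Z \ Y) = {}
(Y ∩ (Z \ Y)) ∩ Z = {}
((Y ∩ (Z \ Y)) ∩ Z) Δ X = {4, 6, 9, 11, 13}
X ∩ (((Y ∩ (Z \ Y)) ∩ Z) Δ X) = {4, 6, 9, 11, 13}
(X ∩ (((Y ∩ (Z \ Y)) ∩ Z) Δ X))' = {3, 5, 7, 8, 10, 12, 14, 15}
|(X ∩ (((Y ∩ (Z \ Y)) ∩ Z) Δ X))'| = 8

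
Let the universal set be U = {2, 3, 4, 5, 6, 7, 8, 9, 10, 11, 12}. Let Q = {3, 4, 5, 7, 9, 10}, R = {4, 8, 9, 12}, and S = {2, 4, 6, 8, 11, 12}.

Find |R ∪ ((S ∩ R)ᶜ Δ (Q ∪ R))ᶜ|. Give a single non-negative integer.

8

S ∩ R = {4, 8, 12}
(S ∩ R)ᶜ = {2, 3, 5, 6, 7, 9, 10, 11}
Q ∪ R = {3, 4, 5, 7, 8, 9, 10, 12}
(S ∩ R)ᶜ Δ (Q ∪ R) = {2, 4, 6, 8, 11, 12}
((S ∩ R)ᶜ Δ (Q ∪ R))ᶜ = {3, 5, 7, 9, 10}
R ∪ ((S ∩ R)ᶜ Δ (Q ∪ R))ᶜ = {3, 4, 5, 7, 8, 9, 10, 12}
|R ∪ ((S ∩ R)ᶜ Δ (Q ∪ R))ᶜ| = 8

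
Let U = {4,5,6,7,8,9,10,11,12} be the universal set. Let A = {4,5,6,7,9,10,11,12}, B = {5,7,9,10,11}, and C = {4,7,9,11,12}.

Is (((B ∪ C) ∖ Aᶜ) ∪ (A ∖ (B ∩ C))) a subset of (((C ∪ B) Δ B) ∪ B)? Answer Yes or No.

No

B ∪ C = {4,5,7,9,10,11,12}
Aᶜ = {8}
(B ∪ C) ∖ Aᶜ = {4,5,7,9,10,11,12}
B ∩ C = {7,9,11}
A ∖ (B ∩ C) = {4,5,6,10,12}
((B ∪ C) ∖ Aᶜ) ∪ (A ∖ (B ∩ C)) = {4,5,6,7,9,10,11,12}
C ∪ B = {4,5,7,9,10,11,12}
(C ∪ B) Δ B = {4,12}
((C ∪ B) Δ B) ∪ B = {4,5,7,9,10,11,12}
6 ∈ ((B ∪ C) ∖ Aᶜ) ∪ (A ∖ (B ∩ C)) but 6 ∉ ((C ∪ B) Δ B) ∪ B, so the inclusion fails.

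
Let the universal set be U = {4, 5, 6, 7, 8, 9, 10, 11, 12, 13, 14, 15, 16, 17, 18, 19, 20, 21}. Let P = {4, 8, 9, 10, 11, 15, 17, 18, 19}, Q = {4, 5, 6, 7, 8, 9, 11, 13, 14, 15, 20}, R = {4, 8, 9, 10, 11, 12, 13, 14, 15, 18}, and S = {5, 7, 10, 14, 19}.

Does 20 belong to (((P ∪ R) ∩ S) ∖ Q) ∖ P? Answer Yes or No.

20 ∉ P and 20 ∉ R, so 20 ∉ P ∪ R
20 ∉ (P ∪ R) and 20 ∉ S, so 20 ∉ (P ∪ R) ∩ S
20 ∉ ((P ∪ R) ∩ S) and 20 ∈ Q, so 20 ∉ ((P ∪ R) ∩ S) ∖ Q
20 ∉ (((P ∪ R) ∩ S) ∖ Q) and 20 ∉ P, so 20 ∉ (((P ∪ R) ∩ S) ∖ Q) ∖ P

No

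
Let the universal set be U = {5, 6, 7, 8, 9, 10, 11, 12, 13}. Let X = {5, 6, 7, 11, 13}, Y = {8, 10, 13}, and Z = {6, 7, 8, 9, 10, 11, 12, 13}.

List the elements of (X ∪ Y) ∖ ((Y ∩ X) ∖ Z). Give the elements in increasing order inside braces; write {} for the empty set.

X ∪ Y = {5, 6, 7, 8, 10, 11, 13}
Y ∩ X = {13}
(Y ∩ X) ∖ Z = {}
(X ∪ Y) ∖ ((Y ∩ X) ∖ Z) = {5, 6, 7, 8, 10, 11, 13}

{5, 6, 7, 8, 10, 11, 13}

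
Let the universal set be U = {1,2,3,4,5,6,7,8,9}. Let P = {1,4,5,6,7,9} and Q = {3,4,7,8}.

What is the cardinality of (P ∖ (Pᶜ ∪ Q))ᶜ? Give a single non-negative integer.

Pᶜ = {2,3,8}
Pᶜ ∪ Q = {2,3,4,7,8}
P ∖ (Pᶜ ∪ Q) = {1,5,6,9}
(P ∖ (Pᶜ ∪ Q))ᶜ = {2,3,4,7,8}
|(P ∖ (Pᶜ ∪ Q))ᶜ| = 5

5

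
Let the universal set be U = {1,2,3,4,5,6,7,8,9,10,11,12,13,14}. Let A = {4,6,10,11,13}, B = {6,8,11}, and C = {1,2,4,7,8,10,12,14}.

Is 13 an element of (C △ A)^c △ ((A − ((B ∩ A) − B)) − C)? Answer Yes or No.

13 ∉ C and 13 ∈ A, so 13 ∈ C △ A
13 ∉ (C △ A)^c since 13 ∈ (C △ A)
13 ∉ B and 13 ∈ A, so 13 ∉ B ∩ A
13 ∉ (B ∩ A) and 13 ∉ B, so 13 ∉ (B ∩ A) − B
13 ∈ A and 13 ∉ ((B ∩ A) − B), so 13 ∈ A − ((B ∩ A) − B)
13 ∈ (A − ((B ∩ A) − B)) and 13 ∉ C, so 13 ∈ (A − ((B ∩ A) − B)) − C
13 ∉ (C △ A)^c and 13 ∈ ((A − ((B ∩ A) − B)) − C), so 13 ∈ (C △ A)^c △ ((A − ((B ∩ A) − B)) − C)

Yes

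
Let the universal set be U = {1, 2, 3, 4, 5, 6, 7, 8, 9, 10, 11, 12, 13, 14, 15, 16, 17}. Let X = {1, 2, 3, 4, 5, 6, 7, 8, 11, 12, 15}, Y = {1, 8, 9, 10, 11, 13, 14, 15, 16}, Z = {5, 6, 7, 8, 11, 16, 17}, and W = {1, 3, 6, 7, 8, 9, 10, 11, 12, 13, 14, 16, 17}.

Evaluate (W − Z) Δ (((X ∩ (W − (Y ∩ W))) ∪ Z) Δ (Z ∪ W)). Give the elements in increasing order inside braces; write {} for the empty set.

{3, 12}

W − Z = {1, 3, 9, 10, 12, 13, 14}
Y ∩ W = {1, 8, 9, 10, 11, 13, 14, 16}
W − (Y ∩ W) = {3, 6, 7, 12, 17}
X ∩ (W − (Y ∩ W)) = {3, 6, 7, 12}
(X ∩ (W − (Y ∩ W))) ∪ Z = {3, 5, 6, 7, 8, 11, 12, 16, 17}
Z ∪ W = {1, 3, 5, 6, 7, 8, 9, 10, 11, 12, 13, 14, 16, 17}
((X ∩ (W − (Y ∩ W))) ∪ Z) Δ (Z ∪ W) = {1, 9, 10, 13, 14}
(W − Z) Δ (((X ∩ (W − (Y ∩ W))) ∪ Z) Δ (Z ∪ W)) = {3, 12}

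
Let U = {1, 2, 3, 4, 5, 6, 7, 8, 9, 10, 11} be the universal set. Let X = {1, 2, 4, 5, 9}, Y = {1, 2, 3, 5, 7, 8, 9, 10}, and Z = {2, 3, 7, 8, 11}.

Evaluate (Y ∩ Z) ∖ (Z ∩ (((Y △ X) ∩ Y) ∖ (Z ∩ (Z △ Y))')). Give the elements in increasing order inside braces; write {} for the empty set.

Y ∩ Z = {2, 3, 7, 8}
Y △ X = {3, 4, 7, 8, 10}
(Y △ X) ∩ Y = {3, 7, 8, 10}
Z △ Y = {1, 5, 9, 10, 11}
Z ∩ (Z △ Y) = {11}
(Z ∩ (Z △ Y))' = {1, 2, 3, 4, 5, 6, 7, 8, 9, 10}
((Y △ X) ∩ Y) ∖ (Z ∩ (Z △ Y))' = {}
Z ∩ (((Y △ X) ∩ Y) ∖ (Z ∩ (Z △ Y))') = {}
(Y ∩ Z) ∖ (Z ∩ (((Y △ X) ∩ Y) ∖ (Z ∩ (Z △ Y))')) = {2, 3, 7, 8}

{2, 3, 7, 8}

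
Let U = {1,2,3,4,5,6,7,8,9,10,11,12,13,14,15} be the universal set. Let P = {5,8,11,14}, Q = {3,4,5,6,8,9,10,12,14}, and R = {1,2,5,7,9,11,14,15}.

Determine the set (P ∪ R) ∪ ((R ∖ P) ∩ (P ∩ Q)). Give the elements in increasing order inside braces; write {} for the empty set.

{1,2,5,7,8,9,11,14,15}

P ∪ R = {1,2,5,7,8,9,11,14,15}
R ∖ P = {1,2,7,9,15}
P ∩ Q = {5,8,14}
(R ∖ P) ∩ (P ∩ Q) = {}
(P ∪ R) ∪ ((R ∖ P) ∩ (P ∩ Q)) = {1,2,5,7,8,9,11,14,15}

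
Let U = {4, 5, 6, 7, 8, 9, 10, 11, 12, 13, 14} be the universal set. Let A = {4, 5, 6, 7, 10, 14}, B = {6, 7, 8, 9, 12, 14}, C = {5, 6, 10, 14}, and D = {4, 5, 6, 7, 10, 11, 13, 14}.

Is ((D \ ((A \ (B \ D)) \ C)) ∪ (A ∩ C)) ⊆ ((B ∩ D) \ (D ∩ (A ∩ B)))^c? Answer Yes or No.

Yes

B \ D = {8, 9, 12}
A \ (B \ D) = {4, 5, 6, 7, 10, 14}
(A \ (B \ D)) \ C = {4, 7}
D \ ((A \ (B \ D)) \ C) = {5, 6, 10, 11, 13, 14}
A ∩ C = {5, 6, 10, 14}
(D \ ((A \ (B \ D)) \ C)) ∪ (A ∩ C) = {5, 6, 10, 11, 13, 14}
B ∩ D = {6, 7, 14}
A ∩ B = {6, 7, 14}
D ∩ (A ∩ B) = {6, 7, 14}
(B ∩ D) \ (D ∩ (A ∩ B)) = {}
((B ∩ D) \ (D ∩ (A ∩ B)))^c = {4, 5, 6, 7, 8, 9, 10, 11, 12, 13, 14}
Every element of {5, 6, 10, 11, 13, 14} is in {4, 5, 6, 7, 8, 9, 10, 11, 12, 13, 14}, so (D \ ((A \ (B \ D)) \ C)) ∪ (A ∩ C) ⊆ ((B ∩ D) \ (D ∩ (A ∩ B)))^c.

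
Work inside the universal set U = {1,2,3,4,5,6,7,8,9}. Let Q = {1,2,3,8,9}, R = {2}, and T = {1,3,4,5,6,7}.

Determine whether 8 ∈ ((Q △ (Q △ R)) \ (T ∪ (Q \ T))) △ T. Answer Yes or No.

No

8 ∈ Q and 8 ∉ R, so 8 ∈ Q △ R
8 ∈ Q and 8 ∈ (Q △ R), so 8 ∉ Q △ (Q △ R)
8 ∈ Q and 8 ∉ T, so 8 ∈ Q \ T
8 ∉ T and 8 ∈ (Q \ T), so 8 ∈ T ∪ (Q \ T)
8 ∉ (Q △ (Q △ R)) and 8 ∈ (T ∪ (Q \ T)), so 8 ∉ (Q △ (Q △ R)) \ (T ∪ (Q \ T))
8 ∉ ((Q △ (Q △ R)) \ (T ∪ (Q \ T))) and 8 ∉ T, so 8 ∉ ((Q △ (Q △ R)) \ (T ∪ (Q \ T))) △ T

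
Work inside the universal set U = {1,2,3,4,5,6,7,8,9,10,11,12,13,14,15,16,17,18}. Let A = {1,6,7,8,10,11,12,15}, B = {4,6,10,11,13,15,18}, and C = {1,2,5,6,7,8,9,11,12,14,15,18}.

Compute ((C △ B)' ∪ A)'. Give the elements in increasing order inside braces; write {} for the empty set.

C △ B = {1,2,4,5,7,8,9,10,12,13,14}
(C △ B)' = {3,6,11,15,16,17,18}
(C △ B)' ∪ A = {1,3,6,7,8,10,11,12,15,16,17,18}
((C △ B)' ∪ A)' = {2,4,5,9,13,14}

{2,4,5,9,13,14}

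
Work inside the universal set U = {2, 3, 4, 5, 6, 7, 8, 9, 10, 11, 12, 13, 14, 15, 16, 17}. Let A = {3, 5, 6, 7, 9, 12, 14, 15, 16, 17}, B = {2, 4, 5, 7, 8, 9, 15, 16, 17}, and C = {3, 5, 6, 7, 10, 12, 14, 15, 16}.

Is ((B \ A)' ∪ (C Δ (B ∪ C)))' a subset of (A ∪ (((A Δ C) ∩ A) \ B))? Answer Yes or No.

B \ A = {2, 4, 8}
(B \ A)' = {3, 5, 6, 7, 9, 10, 11, 12, 13, 14, 15, 16, 17}
B ∪ C = {2, 3, 4, 5, 6, 7, 8, 9, 10, 12, 14, 15, 16, 17}
C Δ (B ∪ C) = {2, 4, 8, 9, 17}
(B \ A)' ∪ (C Δ (B ∪ C)) = {2, 3, 4, 5, 6, 7, 8, 9, 10, 11, 12, 13, 14, 15, 16, 17}
((B \ A)' ∪ (C Δ (B ∪ C)))' = {}
A Δ C = {9, 10, 17}
(A Δ C) ∩ A = {9, 17}
((A Δ C) ∩ A) \ B = {}
A ∪ (((A Δ C) ∩ A) \ B) = {3, 5, 6, 7, 9, 12, 14, 15, 16, 17}
Every element of {} is in {3, 5, 6, 7, 9, 12, 14, 15, 16, 17}, so ((B \ A)' ∪ (C Δ (B ∪ C)))' ⊆ A ∪ (((A Δ C) ∩ A) \ B).

Yes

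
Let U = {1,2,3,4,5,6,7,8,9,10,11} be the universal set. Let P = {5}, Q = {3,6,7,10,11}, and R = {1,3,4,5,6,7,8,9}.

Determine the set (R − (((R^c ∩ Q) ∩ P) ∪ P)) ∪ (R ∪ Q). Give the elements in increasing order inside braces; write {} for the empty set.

R^c = {2,10,11}
R^c ∩ Q = {10,11}
(R^c ∩ Q) ∩ P = {}
((R^c ∩ Q) ∩ P) ∪ P = {5}
R − (((R^c ∩ Q) ∩ P) ∪ P) = {1,3,4,6,7,8,9}
R ∪ Q = {1,3,4,5,6,7,8,9,10,11}
(R − (((R^c ∩ Q) ∩ P) ∪ P)) ∪ (R ∪ Q) = {1,3,4,5,6,7,8,9,10,11}

{1,3,4,5,6,7,8,9,10,11}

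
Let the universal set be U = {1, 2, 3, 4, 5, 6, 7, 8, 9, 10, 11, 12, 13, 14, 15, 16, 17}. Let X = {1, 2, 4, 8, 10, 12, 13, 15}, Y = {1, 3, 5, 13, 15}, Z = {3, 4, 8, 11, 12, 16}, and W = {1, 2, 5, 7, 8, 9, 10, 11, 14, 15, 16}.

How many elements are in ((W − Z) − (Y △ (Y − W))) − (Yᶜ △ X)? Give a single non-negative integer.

2

W − Z = {1, 2, 5, 7, 9, 10, 14, 15}
Y − W = {3, 13}
Y △ (Y − W) = {1, 5, 15}
(W − Z) − (Y △ (Y − W)) = {2, 7, 9, 10, 14}
Yᶜ = {2, 4, 6, 7, 8, 9, 10, 11, 12, 14, 16, 17}
Yᶜ △ X = {1, 6, 7, 9, 11, 13, 14, 15, 16, 17}
((W − Z) − (Y △ (Y − W))) − (Yᶜ △ X) = {2, 10}
|((W − Z) − (Y △ (Y − W))) − (Yᶜ △ X)| = 2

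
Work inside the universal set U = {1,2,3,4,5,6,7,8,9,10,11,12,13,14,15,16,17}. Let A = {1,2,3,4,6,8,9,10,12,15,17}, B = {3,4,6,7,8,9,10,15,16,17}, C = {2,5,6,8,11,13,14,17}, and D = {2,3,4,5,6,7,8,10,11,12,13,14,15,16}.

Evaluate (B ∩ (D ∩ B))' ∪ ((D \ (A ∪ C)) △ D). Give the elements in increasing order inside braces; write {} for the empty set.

D ∩ B = {3,4,6,7,8,10,15,16}
B ∩ (D ∩ B) = {3,4,6,7,8,10,15,16}
(B ∩ (D ∩ B))' = {1,2,5,9,11,12,13,14,17}
A ∪ C = {1,2,3,4,5,6,8,9,10,11,12,13,14,15,17}
D \ (A ∪ C) = {7,16}
(D \ (A ∪ C)) △ D = {2,3,4,5,6,8,10,11,12,13,14,15}
(B ∩ (D ∩ B))' ∪ ((D \ (A ∪ C)) △ D) = {1,2,3,4,5,6,8,9,10,11,12,13,14,15,17}

{1,2,3,4,5,6,8,9,10,11,12,13,14,15,17}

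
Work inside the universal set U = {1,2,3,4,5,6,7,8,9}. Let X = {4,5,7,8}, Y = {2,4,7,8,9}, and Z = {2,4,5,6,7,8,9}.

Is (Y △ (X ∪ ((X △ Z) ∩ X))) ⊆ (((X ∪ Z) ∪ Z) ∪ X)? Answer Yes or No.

Yes

X △ Z = {2,6,9}
(X △ Z) ∩ X = {}
X ∪ ((X △ Z) ∩ X) = {4,5,7,8}
Y △ (X ∪ ((X △ Z) ∩ X)) = {2,5,9}
X ∪ Z = {2,4,5,6,7,8,9}
(X ∪ Z) ∪ Z = {2,4,5,6,7,8,9}
((X ∪ Z) ∪ Z) ∪ X = {2,4,5,6,7,8,9}
Every element of {2,5,9} is in {2,4,5,6,7,8,9}, so Y △ (X ∪ ((X △ Z) ∩ X)) ⊆ ((X ∪ Z) ∪ Z) ∪ X.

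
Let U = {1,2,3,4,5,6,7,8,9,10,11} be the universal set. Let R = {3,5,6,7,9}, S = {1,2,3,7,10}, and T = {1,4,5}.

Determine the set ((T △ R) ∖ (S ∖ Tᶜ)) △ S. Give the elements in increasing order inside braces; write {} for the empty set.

{1,2,4,6,9,10}

T △ R = {1,3,4,6,7,9}
Tᶜ = {2,3,6,7,8,9,10,11}
S ∖ Tᶜ = {1}
(T △ R) ∖ (S ∖ Tᶜ) = {3,4,6,7,9}
((T △ R) ∖ (S ∖ Tᶜ)) △ S = {1,2,4,6,9,10}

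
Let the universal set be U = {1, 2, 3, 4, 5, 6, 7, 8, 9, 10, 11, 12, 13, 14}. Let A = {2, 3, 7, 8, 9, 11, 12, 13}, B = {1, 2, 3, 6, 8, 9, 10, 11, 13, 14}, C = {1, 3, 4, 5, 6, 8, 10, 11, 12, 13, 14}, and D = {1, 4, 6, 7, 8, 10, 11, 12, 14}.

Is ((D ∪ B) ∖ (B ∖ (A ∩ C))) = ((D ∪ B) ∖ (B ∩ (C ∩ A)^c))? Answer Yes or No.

D ∪ B = {1, 2, 3, 4, 6, 7, 8, 9, 10, 11, 12, 13, 14}
A ∩ C = {3, 8, 11, 12, 13}
B ∖ (A ∩ C) = {1, 2, 6, 9, 10, 14}
(D ∪ B) ∖ (B ∖ (A ∩ C)) = {3, 4, 7, 8, 11, 12, 13}
C ∩ A = {3, 8, 11, 12, 13}
(C ∩ A)^c = {1, 2, 4, 5, 6, 7, 9, 10, 14}
B ∩ (C ∩ A)^c = {1, 2, 6, 9, 10, 14}
(D ∪ B) ∖ (B ∩ (C ∩ A)^c) = {3, 4, 7, 8, 11, 12, 13}
Both equal {3, 4, 7, 8, 11, 12, 13}, so (D ∪ B) ∖ (B ∖ (A ∩ C)) = (D ∪ B) ∖ (B ∩ (C ∩ A)^c).

Yes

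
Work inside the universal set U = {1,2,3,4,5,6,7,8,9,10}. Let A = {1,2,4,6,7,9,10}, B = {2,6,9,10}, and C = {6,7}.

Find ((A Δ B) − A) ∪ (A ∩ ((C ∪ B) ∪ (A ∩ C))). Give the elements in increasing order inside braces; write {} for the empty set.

{2,6,7,9,10}

A Δ B = {1,4,7}
(A Δ B) − A = {}
C ∪ B = {2,6,7,9,10}
A ∩ C = {6,7}
(C ∪ B) ∪ (A ∩ C) = {2,6,7,9,10}
A ∩ ((C ∪ B) ∪ (A ∩ C)) = {2,6,7,9,10}
((A Δ B) − A) ∪ (A ∩ ((C ∪ B) ∪ (A ∩ C))) = {2,6,7,9,10}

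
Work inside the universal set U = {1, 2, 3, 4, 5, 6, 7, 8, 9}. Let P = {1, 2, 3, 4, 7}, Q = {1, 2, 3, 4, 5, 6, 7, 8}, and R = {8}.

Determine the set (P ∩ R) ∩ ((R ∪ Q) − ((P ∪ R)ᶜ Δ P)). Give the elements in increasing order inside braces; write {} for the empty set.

{}

P ∩ R = {}
R ∪ Q = {1, 2, 3, 4, 5, 6, 7, 8}
P ∪ R = {1, 2, 3, 4, 7, 8}
(P ∪ R)ᶜ = {5, 6, 9}
(P ∪ R)ᶜ Δ P = {1, 2, 3, 4, 5, 6, 7, 9}
(R ∪ Q) − ((P ∪ R)ᶜ Δ P) = {8}
(P ∩ R) ∩ ((R ∪ Q) − ((P ∪ R)ᶜ Δ P)) = {}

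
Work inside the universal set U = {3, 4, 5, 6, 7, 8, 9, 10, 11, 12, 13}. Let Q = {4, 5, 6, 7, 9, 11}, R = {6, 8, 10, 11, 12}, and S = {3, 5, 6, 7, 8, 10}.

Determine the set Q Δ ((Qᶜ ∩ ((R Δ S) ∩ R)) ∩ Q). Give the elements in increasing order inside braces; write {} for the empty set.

Qᶜ = {3, 8, 10, 12, 13}
R Δ S = {3, 5, 7, 11, 12}
(R Δ S) ∩ R = {11, 12}
Qᶜ ∩ ((R Δ S) ∩ R) = {12}
(Qᶜ ∩ ((R Δ S) ∩ R)) ∩ Q = {}
Q Δ ((Qᶜ ∩ ((R Δ S) ∩ R)) ∩ Q) = {4, 5, 6, 7, 9, 11}

{4, 5, 6, 7, 9, 11}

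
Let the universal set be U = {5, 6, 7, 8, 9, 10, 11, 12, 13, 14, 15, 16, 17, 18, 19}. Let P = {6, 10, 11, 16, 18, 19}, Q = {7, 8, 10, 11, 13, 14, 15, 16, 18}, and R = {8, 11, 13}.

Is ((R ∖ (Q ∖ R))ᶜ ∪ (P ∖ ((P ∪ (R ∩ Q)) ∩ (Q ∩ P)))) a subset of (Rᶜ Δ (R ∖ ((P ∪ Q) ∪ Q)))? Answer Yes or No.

Yes

Q ∖ R = {7, 10, 14, 15, 16, 18}
R ∖ (Q ∖ R) = {8, 11, 13}
(R ∖ (Q ∖ R))ᶜ = {5, 6, 7, 9, 10, 12, 14, 15, 16, 17, 18, 19}
R ∩ Q = {8, 11, 13}
P ∪ (R ∩ Q) = {6, 8, 10, 11, 13, 16, 18, 19}
Q ∩ P = {10, 11, 16, 18}
(P ∪ (R ∩ Q)) ∩ (Q ∩ P) = {10, 11, 16, 18}
P ∖ ((P ∪ (R ∩ Q)) ∩ (Q ∩ P)) = {6, 19}
(R ∖ (Q ∖ R))ᶜ ∪ (P ∖ ((P ∪ (R ∩ Q)) ∩ (Q ∩ P))) = {5, 6, 7, 9, 10, 12, 14, 15, 16, 17, 18, 19}
Rᶜ = {5, 6, 7, 9, 10, 12, 14, 15, 16, 17, 18, 19}
P ∪ Q = {6, 7, 8, 10, 11, 13, 14, 15, 16, 18, 19}
(P ∪ Q) ∪ Q = {6, 7, 8, 10, 11, 13, 14, 15, 16, 18, 19}
R ∖ ((P ∪ Q) ∪ Q) = {}
Rᶜ Δ (R ∖ ((P ∪ Q) ∪ Q)) = {5, 6, 7, 9, 10, 12, 14, 15, 16, 17, 18, 19}
Every element of {5, 6, 7, 9, 10, 12, 14, 15, 16, 17, 18, 19} is in {5, 6, 7, 9, 10, 12, 14, 15, 16, 17, 18, 19}, so (R ∖ (Q ∖ R))ᶜ ∪ (P ∖ ((P ∪ (R ∩ Q)) ∩ (Q ∩ P))) ⊆ Rᶜ Δ (R ∖ ((P ∪ Q) ∪ Q)).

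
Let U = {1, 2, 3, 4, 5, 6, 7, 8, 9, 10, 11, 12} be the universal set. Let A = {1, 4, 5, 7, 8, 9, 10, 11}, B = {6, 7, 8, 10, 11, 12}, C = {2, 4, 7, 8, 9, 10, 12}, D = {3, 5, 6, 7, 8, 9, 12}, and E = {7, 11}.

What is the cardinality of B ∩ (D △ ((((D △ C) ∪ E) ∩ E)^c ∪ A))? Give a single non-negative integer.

D △ C = {2, 3, 4, 5, 6, 10}
(D △ C) ∪ E = {2, 3, 4, 5, 6, 7, 10, 11}
((D △ C) ∪ E) ∩ E = {7, 11}
(((D △ C) ∪ E) ∩ E)^c = {1, 2, 3, 4, 5, 6, 8, 9, 10, 12}
(((D △ C) ∪ E) ∩ E)^c ∪ A = {1, 2, 3, 4, 5, 6, 7, 8, 9, 10, 11, 12}
D △ ((((D △ C) ∪ E) ∩ E)^c ∪ A) = {1, 2, 4, 10, 11}
B ∩ (D △ ((((D △ C) ∪ E) ∩ E)^c ∪ A)) = {10, 11}
|B ∩ (D △ ((((D △ C) ∪ E) ∩ E)^c ∪ A))| = 2

2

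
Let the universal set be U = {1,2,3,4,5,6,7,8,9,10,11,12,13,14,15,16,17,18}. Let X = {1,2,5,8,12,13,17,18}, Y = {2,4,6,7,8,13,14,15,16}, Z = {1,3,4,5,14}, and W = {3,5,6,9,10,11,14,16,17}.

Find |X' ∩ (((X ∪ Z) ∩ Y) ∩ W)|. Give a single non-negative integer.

1

X' = {3,4,6,7,9,10,11,14,15,16}
X ∪ Z = {1,2,3,4,5,8,12,13,14,17,18}
(X ∪ Z) ∩ Y = {2,4,8,13,14}
((X ∪ Z) ∩ Y) ∩ W = {14}
X' ∩ (((X ∪ Z) ∩ Y) ∩ W) = {14}
|X' ∩ (((X ∪ Z) ∩ Y) ∩ W)| = 1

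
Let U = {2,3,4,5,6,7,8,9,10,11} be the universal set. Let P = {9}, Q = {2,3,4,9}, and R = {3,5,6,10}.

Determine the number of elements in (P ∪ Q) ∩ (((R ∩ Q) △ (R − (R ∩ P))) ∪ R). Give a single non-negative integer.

P ∪ Q = {2,3,4,9}
R ∩ Q = {3}
R ∩ P = {}
R − (R ∩ P) = {3,5,6,10}
(R ∩ Q) △ (R − (R ∩ P)) = {5,6,10}
((R ∩ Q) △ (R − (R ∩ P))) ∪ R = {3,5,6,10}
(P ∪ Q) ∩ (((R ∩ Q) △ (R − (R ∩ P))) ∪ R) = {3}
|(P ∪ Q) ∩ (((R ∩ Q) △ (R − (R ∩ P))) ∪ R)| = 1

1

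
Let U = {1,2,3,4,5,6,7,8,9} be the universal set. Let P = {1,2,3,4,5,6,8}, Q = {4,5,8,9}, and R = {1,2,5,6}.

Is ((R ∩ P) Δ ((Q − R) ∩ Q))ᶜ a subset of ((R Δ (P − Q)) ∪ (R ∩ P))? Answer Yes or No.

R ∩ P = {1,2,5,6}
Q − R = {4,8,9}
(Q − R) ∩ Q = {4,8,9}
(R ∩ P) Δ ((Q − R) ∩ Q) = {1,2,4,5,6,8,9}
((R ∩ P) Δ ((Q − R) ∩ Q))ᶜ = {3,7}
P − Q = {1,2,3,6}
R Δ (P − Q) = {3,5}
(R Δ (P − Q)) ∪ (R ∩ P) = {1,2,3,5,6}
7 ∈ ((R ∩ P) Δ ((Q − R) ∩ Q))ᶜ but 7 ∉ (R Δ (P − Q)) ∪ (R ∩ P), so the inclusion fails.

No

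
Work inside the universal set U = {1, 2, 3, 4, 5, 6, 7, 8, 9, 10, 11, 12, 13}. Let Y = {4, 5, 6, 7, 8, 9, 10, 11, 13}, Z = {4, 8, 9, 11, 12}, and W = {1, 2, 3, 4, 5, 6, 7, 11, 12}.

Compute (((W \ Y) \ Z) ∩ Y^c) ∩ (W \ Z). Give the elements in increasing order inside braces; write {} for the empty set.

{1, 2, 3}

W \ Y = {1, 2, 3, 12}
(W \ Y) \ Z = {1, 2, 3}
Y^c = {1, 2, 3, 12}
((W \ Y) \ Z) ∩ Y^c = {1, 2, 3}
W \ Z = {1, 2, 3, 5, 6, 7}
(((W \ Y) \ Z) ∩ Y^c) ∩ (W \ Z) = {1, 2, 3}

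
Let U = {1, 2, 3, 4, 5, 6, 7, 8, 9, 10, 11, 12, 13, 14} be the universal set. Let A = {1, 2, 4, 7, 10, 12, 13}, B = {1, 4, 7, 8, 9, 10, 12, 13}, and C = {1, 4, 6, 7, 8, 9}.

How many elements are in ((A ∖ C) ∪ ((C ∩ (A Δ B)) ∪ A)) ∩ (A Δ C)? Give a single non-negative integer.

6

A ∖ C = {2, 10, 12, 13}
A Δ B = {2, 8, 9}
C ∩ (A Δ B) = {8, 9}
(C ∩ (A Δ B)) ∪ A = {1, 2, 4, 7, 8, 9, 10, 12, 13}
(A ∖ C) ∪ ((C ∩ (A Δ B)) ∪ A) = {1, 2, 4, 7, 8, 9, 10, 12, 13}
A Δ C = {2, 6, 8, 9, 10, 12, 13}
((A ∖ C) ∪ ((C ∩ (A Δ B)) ∪ A)) ∩ (A Δ C) = {2, 8, 9, 10, 12, 13}
|((A ∖ C) ∪ ((C ∩ (A Δ B)) ∪ A)) ∩ (A Δ C)| = 6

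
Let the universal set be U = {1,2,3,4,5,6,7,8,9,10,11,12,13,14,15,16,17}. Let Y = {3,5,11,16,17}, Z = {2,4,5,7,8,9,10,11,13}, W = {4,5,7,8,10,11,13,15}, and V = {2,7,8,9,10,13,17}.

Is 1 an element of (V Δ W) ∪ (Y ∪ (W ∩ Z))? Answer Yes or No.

1 ∉ V and 1 ∉ W, so 1 ∉ V Δ W
1 ∉ W and 1 ∉ Z, so 1 ∉ W ∩ Z
1 ∉ Y and 1 ∉ (W ∩ Z), so 1 ∉ Y ∪ (W ∩ Z)
1 ∉ (V Δ W) and 1 ∉ (Y ∪ (W ∩ Z)), so 1 ∉ (V Δ W) ∪ (Y ∪ (W ∩ Z))

No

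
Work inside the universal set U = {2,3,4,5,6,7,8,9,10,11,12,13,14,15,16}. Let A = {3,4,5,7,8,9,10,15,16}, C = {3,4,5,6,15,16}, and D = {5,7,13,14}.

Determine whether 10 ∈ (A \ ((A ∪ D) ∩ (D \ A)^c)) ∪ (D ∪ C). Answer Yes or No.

10 ∈ A and 10 ∉ D, so 10 ∈ A ∪ D
10 ∉ D and 10 ∈ A, so 10 ∉ D \ A
10 ∈ (D \ A)^c since 10 ∉ (D \ A)
10 ∈ (A ∪ D) and 10 ∈ (D \ A)^c, so 10 ∈ (A ∪ D) ∩ (D \ A)^c
10 ∈ A and 10 ∈ ((A ∪ D) ∩ (D \ A)^c), so 10 ∉ A \ ((A ∪ D) ∩ (D \ A)^c)
10 ∉ D and 10 ∉ C, so 10 ∉ D ∪ C
10 ∉ (A \ ((A ∪ D) ∩ (D \ A)^c)) and 10 ∉ (D ∪ C), so 10 ∉ (A \ ((A ∪ D) ∩ (D \ A)^c)) ∪ (D ∪ C)

No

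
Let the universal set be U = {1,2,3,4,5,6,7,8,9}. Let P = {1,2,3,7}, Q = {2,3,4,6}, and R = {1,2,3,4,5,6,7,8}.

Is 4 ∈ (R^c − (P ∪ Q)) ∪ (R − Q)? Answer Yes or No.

No

4 ∈ R, so 4 ∉ R^c
4 ∉ P and 4 ∈ Q, so 4 ∈ P ∪ Q
4 ∉ R^c and 4 ∈ (P ∪ Q), so 4 ∉ R^c − (P ∪ Q)
4 ∈ R and 4 ∈ Q, so 4 ∉ R − Q
4 ∉ (R^c − (P ∪ Q)) and 4 ∉ (R − Q), so 4 ∉ (R^c − (P ∪ Q)) ∪ (R − Q)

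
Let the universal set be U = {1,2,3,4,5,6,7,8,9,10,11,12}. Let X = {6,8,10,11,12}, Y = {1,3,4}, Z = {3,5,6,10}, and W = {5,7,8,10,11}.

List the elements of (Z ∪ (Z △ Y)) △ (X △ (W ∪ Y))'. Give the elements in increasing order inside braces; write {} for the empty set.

Z △ Y = {1,4,5,6,10}
Z ∪ (Z △ Y) = {1,3,4,5,6,10}
W ∪ Y = {1,3,4,5,7,8,10,11}
X △ (W ∪ Y) = {1,3,4,5,6,7,12}
(X △ (W ∪ Y))' = {2,8,9,10,11}
(Z ∪ (Z △ Y)) △ (X △ (W ∪ Y))' = {1,2,3,4,5,6,8,9,11}

{1,2,3,4,5,6,8,9,11}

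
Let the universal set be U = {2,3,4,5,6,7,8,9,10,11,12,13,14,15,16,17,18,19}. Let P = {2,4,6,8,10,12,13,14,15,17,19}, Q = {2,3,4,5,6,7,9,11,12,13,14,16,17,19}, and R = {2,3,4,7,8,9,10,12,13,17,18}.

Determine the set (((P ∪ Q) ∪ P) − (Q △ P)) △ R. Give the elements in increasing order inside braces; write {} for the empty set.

{3,6,7,8,9,10,14,18,19}

P ∪ Q = {2,3,4,5,6,7,8,9,10,11,12,13,14,15,16,17,19}
(P ∪ Q) ∪ P = {2,3,4,5,6,7,8,9,10,11,12,13,14,15,16,17,19}
Q △ P = {3,5,7,8,9,10,11,15,16}
((P ∪ Q) ∪ P) − (Q △ P) = {2,4,6,12,13,14,17,19}
(((P ∪ Q) ∪ P) − (Q △ P)) △ R = {3,6,7,8,9,10,14,18,19}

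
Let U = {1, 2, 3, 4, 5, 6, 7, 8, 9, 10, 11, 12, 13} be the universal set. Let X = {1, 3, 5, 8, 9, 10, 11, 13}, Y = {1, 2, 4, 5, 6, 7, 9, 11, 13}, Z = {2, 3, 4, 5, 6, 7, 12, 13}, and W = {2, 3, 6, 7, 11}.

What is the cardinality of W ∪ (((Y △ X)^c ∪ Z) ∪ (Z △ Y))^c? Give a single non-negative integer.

7

Y △ X = {2, 3, 4, 6, 7, 8, 10}
(Y △ X)^c = {1, 5, 9, 11, 12, 13}
(Y △ X)^c ∪ Z = {1, 2, 3, 4, 5, 6, 7, 9, 11, 12, 13}
Z △ Y = {1, 3, 9, 11, 12}
((Y △ X)^c ∪ Z) ∪ (Z △ Y) = {1, 2, 3, 4, 5, 6, 7, 9, 11, 12, 13}
(((Y △ X)^c ∪ Z) ∪ (Z △ Y))^c = {8, 10}
W ∪ (((Y △ X)^c ∪ Z) ∪ (Z △ Y))^c = {2, 3, 6, 7, 8, 10, 11}
|W ∪ (((Y △ X)^c ∪ Z) ∪ (Z △ Y))^c| = 7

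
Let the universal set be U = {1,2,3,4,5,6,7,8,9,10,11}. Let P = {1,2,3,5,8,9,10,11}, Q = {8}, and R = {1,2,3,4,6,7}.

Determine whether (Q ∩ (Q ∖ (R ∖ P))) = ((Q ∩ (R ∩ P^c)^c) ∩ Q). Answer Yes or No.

Yes

R ∖ P = {4,6,7}
Q ∖ (R ∖ P) = {8}
Q ∩ (Q ∖ (R ∖ P)) = {8}
P^c = {4,6,7}
R ∩ P^c = {4,6,7}
(R ∩ P^c)^c = {1,2,3,5,8,9,10,11}
Q ∩ (R ∩ P^c)^c = {8}
(Q ∩ (R ∩ P^c)^c) ∩ Q = {8}
Both equal {8}, so Q ∩ (Q ∖ (R ∖ P)) = (Q ∩ (R ∩ P^c)^c) ∩ Q.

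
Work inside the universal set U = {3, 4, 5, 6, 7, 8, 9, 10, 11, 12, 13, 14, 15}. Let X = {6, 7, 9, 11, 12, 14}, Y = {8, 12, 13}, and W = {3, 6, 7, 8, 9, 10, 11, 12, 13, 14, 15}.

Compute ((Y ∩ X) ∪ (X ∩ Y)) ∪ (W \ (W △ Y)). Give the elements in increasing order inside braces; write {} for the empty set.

{8, 12, 13}

Y ∩ X = {12}
X ∩ Y = {12}
(Y ∩ X) ∪ (X ∩ Y) = {12}
W △ Y = {3, 6, 7, 9, 10, 11, 14, 15}
W \ (W △ Y) = {8, 12, 13}
((Y ∩ X) ∪ (X ∩ Y)) ∪ (W \ (W △ Y)) = {8, 12, 13}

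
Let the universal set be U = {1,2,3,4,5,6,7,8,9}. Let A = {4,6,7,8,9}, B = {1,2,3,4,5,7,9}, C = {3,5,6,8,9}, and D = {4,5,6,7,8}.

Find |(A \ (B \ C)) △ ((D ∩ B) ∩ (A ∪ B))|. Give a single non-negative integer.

6

B \ C = {1,2,4,7}
A \ (B \ C) = {6,8,9}
D ∩ B = {4,5,7}
A ∪ B = {1,2,3,4,5,6,7,8,9}
(D ∩ B) ∩ (A ∪ B) = {4,5,7}
(A \ (B \ C)) △ ((D ∩ B) ∩ (A ∪ B)) = {4,5,6,7,8,9}
|(A \ (B \ C)) △ ((D ∩ B) ∩ (A ∪ B))| = 6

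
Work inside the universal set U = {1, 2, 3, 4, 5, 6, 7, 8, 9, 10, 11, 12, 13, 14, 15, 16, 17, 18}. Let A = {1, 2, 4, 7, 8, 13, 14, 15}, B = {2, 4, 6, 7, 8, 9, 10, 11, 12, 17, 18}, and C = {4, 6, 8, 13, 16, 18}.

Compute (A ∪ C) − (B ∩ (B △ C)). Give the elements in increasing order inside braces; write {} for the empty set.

A ∪ C = {1, 2, 4, 6, 7, 8, 13, 14, 15, 16, 18}
B △ C = {2, 7, 9, 10, 11, 12, 13, 16, 17}
B ∩ (B △ C) = {2, 7, 9, 10, 11, 12, 17}
(A ∪ C) − (B ∩ (B △ C)) = {1, 4, 6, 8, 13, 14, 15, 16, 18}

{1, 4, 6, 8, 13, 14, 15, 16, 18}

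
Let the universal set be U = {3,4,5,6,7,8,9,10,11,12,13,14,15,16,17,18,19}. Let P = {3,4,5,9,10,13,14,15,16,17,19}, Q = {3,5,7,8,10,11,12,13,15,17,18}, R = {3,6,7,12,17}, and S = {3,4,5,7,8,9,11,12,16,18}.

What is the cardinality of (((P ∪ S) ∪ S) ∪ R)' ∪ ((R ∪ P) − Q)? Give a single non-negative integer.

6

P ∪ S = {3,4,5,7,8,9,10,11,12,13,14,15,16,17,18,19}
(P ∪ S) ∪ S = {3,4,5,7,8,9,10,11,12,13,14,15,16,17,18,19}
((P ∪ S) ∪ S) ∪ R = {3,4,5,6,7,8,9,10,11,12,13,14,15,16,17,18,19}
(((P ∪ S) ∪ S) ∪ R)' = {}
R ∪ P = {3,4,5,6,7,9,10,12,13,14,15,16,17,19}
(R ∪ P) − Q = {4,6,9,14,16,19}
(((P ∪ S) ∪ S) ∪ R)' ∪ ((R ∪ P) − Q) = {4,6,9,14,16,19}
|(((P ∪ S) ∪ S) ∪ R)' ∪ ((R ∪ P) − Q)| = 6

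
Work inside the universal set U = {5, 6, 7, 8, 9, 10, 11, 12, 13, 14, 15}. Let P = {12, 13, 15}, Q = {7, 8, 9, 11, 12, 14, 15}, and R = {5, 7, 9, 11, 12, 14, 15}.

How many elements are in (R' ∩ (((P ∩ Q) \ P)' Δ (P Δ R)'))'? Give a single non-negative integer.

R' = {6, 8, 10, 13}
P ∩ Q = {12, 15}
(P ∩ Q) \ P = {}
((P ∩ Q) \ P)' = {5, 6, 7, 8, 9, 10, 11, 12, 13, 14, 15}
P Δ R = {5, 7, 9, 11, 13, 14}
(P Δ R)' = {6, 8, 10, 12, 15}
((P ∩ Q) \ P)' Δ (P Δ R)' = {5, 7, 9, 11, 13, 14}
R' ∩ (((P ∩ Q) \ P)' Δ (P Δ R)') = {13}
(R' ∩ (((P ∩ Q) \ P)' Δ (P Δ R)'))' = {5, 6, 7, 8, 9, 10, 11, 12, 14, 15}
|(R' ∩ (((P ∩ Q) \ P)' Δ (P Δ R)'))'| = 10

10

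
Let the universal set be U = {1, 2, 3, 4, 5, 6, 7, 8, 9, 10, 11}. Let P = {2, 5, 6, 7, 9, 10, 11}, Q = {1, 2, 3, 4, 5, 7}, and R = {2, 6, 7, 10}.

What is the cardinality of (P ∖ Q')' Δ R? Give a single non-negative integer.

Q' = {6, 8, 9, 10, 11}
P ∖ Q' = {2, 5, 7}
(P ∖ Q')' = {1, 3, 4, 6, 8, 9, 10, 11}
(P ∖ Q')' Δ R = {1, 2, 3, 4, 7, 8, 9, 11}
|(P ∖ Q')' Δ R| = 8

8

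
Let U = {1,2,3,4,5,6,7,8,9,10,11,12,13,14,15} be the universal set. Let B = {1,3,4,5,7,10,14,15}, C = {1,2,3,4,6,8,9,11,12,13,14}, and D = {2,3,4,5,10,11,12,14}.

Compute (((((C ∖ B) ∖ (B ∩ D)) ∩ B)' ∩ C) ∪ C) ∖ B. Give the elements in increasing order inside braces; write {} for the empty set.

{2,6,8,9,11,12,13}

C ∖ B = {2,6,8,9,11,12,13}
B ∩ D = {3,4,5,10,14}
(C ∖ B) ∖ (B ∩ D) = {2,6,8,9,11,12,13}
((C ∖ B) ∖ (B ∩ D)) ∩ B = {}
(((C ∖ B) ∖ (B ∩ D)) ∩ B)' = {1,2,3,4,5,6,7,8,9,10,11,12,13,14,15}
(((C ∖ B) ∖ (B ∩ D)) ∩ B)' ∩ C = {1,2,3,4,6,8,9,11,12,13,14}
((((C ∖ B) ∖ (B ∩ D)) ∩ B)' ∩ C) ∪ C = {1,2,3,4,6,8,9,11,12,13,14}
(((((C ∖ B) ∖ (B ∩ D)) ∩ B)' ∩ C) ∪ C) ∖ B = {2,6,8,9,11,12,13}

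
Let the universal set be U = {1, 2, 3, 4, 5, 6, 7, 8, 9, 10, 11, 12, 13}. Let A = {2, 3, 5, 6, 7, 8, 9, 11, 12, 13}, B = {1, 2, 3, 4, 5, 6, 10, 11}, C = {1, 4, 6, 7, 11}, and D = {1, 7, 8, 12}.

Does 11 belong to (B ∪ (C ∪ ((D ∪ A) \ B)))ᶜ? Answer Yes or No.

No

11 ∉ D and 11 ∈ A, so 11 ∈ D ∪ A
11 ∈ (D ∪ A) and 11 ∈ B, so 11 ∉ (D ∪ A) \ B
11 ∈ C and 11 ∉ ((D ∪ A) \ B), so 11 ∈ C ∪ ((D ∪ A) \ B)
11 ∈ B and 11 ∈ (C ∪ ((D ∪ A) \ B)), so 11 ∈ B ∪ (C ∪ ((D ∪ A) \ B))
11 ∉ (B ∪ (C ∪ ((D ∪ A) \ B)))ᶜ since 11 ∈ (B ∪ (C ∪ ((D ∪ A) \ B)))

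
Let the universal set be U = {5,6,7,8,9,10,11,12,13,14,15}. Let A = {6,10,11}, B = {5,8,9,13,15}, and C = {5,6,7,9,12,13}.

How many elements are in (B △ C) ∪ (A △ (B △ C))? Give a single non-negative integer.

7

B △ C = {6,7,8,12,15}
A △ (B △ C) = {7,8,10,11,12,15}
(B △ C) ∪ (A △ (B △ C)) = {6,7,8,10,11,12,15}
|(B △ C) ∪ (A △ (B △ C))| = 7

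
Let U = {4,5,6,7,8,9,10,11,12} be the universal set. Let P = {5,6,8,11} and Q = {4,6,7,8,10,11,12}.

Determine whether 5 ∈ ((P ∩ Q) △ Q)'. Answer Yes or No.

5 ∈ P and 5 ∉ Q, so 5 ∉ P ∩ Q
5 ∉ (P ∩ Q) and 5 ∉ Q, so 5 ∉ (P ∩ Q) △ Q
5 ∈ ((P ∩ Q) △ Q)' since 5 ∉ ((P ∩ Q) △ Q)

Yes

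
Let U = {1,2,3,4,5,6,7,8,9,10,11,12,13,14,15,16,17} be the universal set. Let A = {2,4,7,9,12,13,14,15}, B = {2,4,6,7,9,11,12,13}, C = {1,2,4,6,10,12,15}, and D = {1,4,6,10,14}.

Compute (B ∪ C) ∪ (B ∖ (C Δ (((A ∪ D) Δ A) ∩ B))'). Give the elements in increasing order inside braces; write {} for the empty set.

{1,2,4,6,7,9,10,11,12,13,15}

B ∪ C = {1,2,4,6,7,9,10,11,12,13,15}
A ∪ D = {1,2,4,6,7,9,10,12,13,14,15}
(A ∪ D) Δ A = {1,6,10}
((A ∪ D) Δ A) ∩ B = {6}
C Δ (((A ∪ D) Δ A) ∩ B) = {1,2,4,10,12,15}
(C Δ (((A ∪ D) Δ A) ∩ B))' = {3,5,6,7,8,9,11,13,14,16,17}
B ∖ (C Δ (((A ∪ D) Δ A) ∩ B))' = {2,4,12}
(B ∪ C) ∪ (B ∖ (C Δ (((A ∪ D) Δ A) ∩ B))') = {1,2,4,6,7,9,10,11,12,13,15}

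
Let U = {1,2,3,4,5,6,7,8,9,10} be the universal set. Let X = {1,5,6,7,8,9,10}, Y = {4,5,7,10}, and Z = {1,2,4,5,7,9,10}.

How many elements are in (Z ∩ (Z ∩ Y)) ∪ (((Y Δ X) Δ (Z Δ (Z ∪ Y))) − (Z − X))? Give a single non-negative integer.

Z ∩ Y = {4,5,7,10}
Z ∩ (Z ∩ Y) = {4,5,7,10}
Y Δ X = {1,4,6,8,9}
Z ∪ Y = {1,2,4,5,7,9,10}
Z Δ (Z ∪ Y) = {}
(Y Δ X) Δ (Z Δ (Z ∪ Y)) = {1,4,6,8,9}
Z − X = {2,4}
((Y Δ X) Δ (Z Δ (Z ∪ Y))) − (Z − X) = {1,6,8,9}
(Z ∩ (Z ∩ Y)) ∪ (((Y Δ X) Δ (Z Δ (Z ∪ Y))) − (Z − X)) = {1,4,5,6,7,8,9,10}
|(Z ∩ (Z ∩ Y)) ∪ (((Y Δ X) Δ (Z Δ (Z ∪ Y))) − (Z − X))| = 8

8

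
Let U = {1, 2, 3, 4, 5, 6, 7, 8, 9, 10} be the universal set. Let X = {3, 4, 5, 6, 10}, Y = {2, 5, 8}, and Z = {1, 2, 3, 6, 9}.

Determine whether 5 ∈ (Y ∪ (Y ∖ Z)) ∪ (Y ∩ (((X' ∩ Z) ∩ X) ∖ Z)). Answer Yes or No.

5 ∈ Y and 5 ∉ Z, so 5 ∈ Y ∖ Z
5 ∈ Y and 5 ∈ (Y ∖ Z), so 5 ∈ Y ∪ (Y ∖ Z)
5 ∈ X, so 5 ∉ X'
5 ∉ X' and 5 ∉ Z, so 5 ∉ X' ∩ Z
5 ∉ (X' ∩ Z) and 5 ∈ X, so 5 ∉ (X' ∩ Z) ∩ X
5 ∉ ((X' ∩ Z) ∩ X) and 5 ∉ Z, so 5 ∉ ((X' ∩ Z) ∩ X) ∖ Z
5 ∈ Y and 5 ∉ (((X' ∩ Z) ∩ X) ∖ Z), so 5 ∉ Y ∩ (((X' ∩ Z) ∩ X) ∖ Z)
5 ∈ (Y ∪ (Y ∖ Z)) and 5 ∉ (Y ∩ (((X' ∩ Z) ∩ X) ∖ Z)), so 5 ∈ (Y ∪ (Y ∖ Z)) ∪ (Y ∩ (((X' ∩ Z) ∩ X) ∖ Z))

Yes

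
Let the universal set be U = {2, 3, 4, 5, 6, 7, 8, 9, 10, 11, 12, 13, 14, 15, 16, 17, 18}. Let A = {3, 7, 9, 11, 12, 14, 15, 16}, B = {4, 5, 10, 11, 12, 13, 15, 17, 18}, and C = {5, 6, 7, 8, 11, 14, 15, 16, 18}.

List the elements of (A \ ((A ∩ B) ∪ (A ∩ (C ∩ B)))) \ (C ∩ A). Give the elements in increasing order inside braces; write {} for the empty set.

A ∩ B = {11, 12, 15}
C ∩ B = {5, 11, 15, 18}
A ∩ (C ∩ B) = {11, 15}
(A ∩ B) ∪ (A ∩ (C ∩ B)) = {11, 12, 15}
A \ ((A ∩ B) ∪ (A ∩ (C ∩ B))) = {3, 7, 9, 14, 16}
C ∩ A = {7, 11, 14, 15, 16}
(A \ ((A ∩ B) ∪ (A ∩ (C ∩ B)))) \ (C ∩ A) = {3, 9}

{3, 9}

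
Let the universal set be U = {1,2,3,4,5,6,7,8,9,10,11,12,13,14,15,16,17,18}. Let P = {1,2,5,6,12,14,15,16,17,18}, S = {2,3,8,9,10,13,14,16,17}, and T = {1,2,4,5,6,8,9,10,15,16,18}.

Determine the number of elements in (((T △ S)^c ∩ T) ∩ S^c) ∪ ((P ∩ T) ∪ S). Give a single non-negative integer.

14

T △ S = {1,3,4,5,6,13,14,15,17,18}
(T △ S)^c = {2,7,8,9,10,11,12,16}
(T △ S)^c ∩ T = {2,8,9,10,16}
S^c = {1,4,5,6,7,11,12,15,18}
((T △ S)^c ∩ T) ∩ S^c = {}
P ∩ T = {1,2,5,6,15,16,18}
(P ∩ T) ∪ S = {1,2,3,5,6,8,9,10,13,14,15,16,17,18}
(((T △ S)^c ∩ T) ∩ S^c) ∪ ((P ∩ T) ∪ S) = {1,2,3,5,6,8,9,10,13,14,15,16,17,18}
|(((T △ S)^c ∩ T) ∩ S^c) ∪ ((P ∩ T) ∪ S)| = 14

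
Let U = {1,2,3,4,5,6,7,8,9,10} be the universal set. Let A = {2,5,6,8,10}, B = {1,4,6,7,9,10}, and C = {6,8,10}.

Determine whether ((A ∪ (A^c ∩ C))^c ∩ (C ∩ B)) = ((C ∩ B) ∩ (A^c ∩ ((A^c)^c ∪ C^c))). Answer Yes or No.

A^c = {1,3,4,7,9}
A^c ∩ C = {}
A ∪ (A^c ∩ C) = {2,5,6,8,10}
(A ∪ (A^c ∩ C))^c = {1,3,4,7,9}
C ∩ B = {6,10}
(A ∪ (A^c ∩ C))^c ∩ (C ∩ B) = {}
(A^c)^c = {2,5,6,8,10}
C^c = {1,2,3,4,5,7,9}
(A^c)^c ∪ C^c = {1,2,3,4,5,6,7,8,9,10}
A^c ∩ ((A^c)^c ∪ C^c) = {1,3,4,7,9}
(C ∩ B) ∩ (A^c ∩ ((A^c)^c ∪ C^c)) = {}
Both equal {}, so (A ∪ (A^c ∩ C))^c ∩ (C ∩ B) = (C ∩ B) ∩ (A^c ∩ ((A^c)^c ∪ C^c)).

Yes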